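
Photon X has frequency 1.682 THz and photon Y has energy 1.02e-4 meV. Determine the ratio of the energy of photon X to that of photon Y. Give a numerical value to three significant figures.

E_X = 1.115e-21 J (from frequency = 1.682 THz, via E = hf).
E_Y = 1.634e-26 J (from energy = 1.02e-4 meV, via E given directly).
Ratio = 1.115e-21 / 1.634e-26 = 6.82e4.

6.82e4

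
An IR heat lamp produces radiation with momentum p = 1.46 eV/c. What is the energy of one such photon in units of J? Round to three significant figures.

2.34·10^-19 J

(c = 2.99792458·10^8 m/s, 1 eV = 1.602176634·10^-19 J.)
Convert to SI: p = 1.46 eV/c = 7.8027·10^-28 kg·m/s.
Apply E = pc: E = 2.339·10^-19 J.
So E ≈ 2.34·10^-19 J.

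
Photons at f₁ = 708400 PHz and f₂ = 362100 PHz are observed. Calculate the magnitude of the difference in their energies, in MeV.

Using E = hf: E₁ = 4.6939e-13 J, E₂ = 2.3993e-13 J.
|ΔE| = |4.6939e-13 − 2.3993e-13| = 2.29e-13 J = 1.43 MeV.

1.43 MeV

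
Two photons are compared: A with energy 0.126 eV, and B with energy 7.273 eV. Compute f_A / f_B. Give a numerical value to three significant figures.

0.0173

f_A = 3.047·10^13 Hz (from energy = 0.126 eV, via f = E/h).
f_B = 1.759·10^15 Hz (from energy = 7.273 eV, via f = E/h).
Ratio = 3.047·10^13 / 1.759·10^15 = 0.0173.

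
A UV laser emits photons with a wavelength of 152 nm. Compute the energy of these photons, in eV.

8.16 eV

Convert to SI: λ = 152 nm = 1.52e-7 m.
Apply E = hc/λ: E = 1.307e-18 J.
Converting to eV: E = 8.157 eV ≈ 8.16 eV.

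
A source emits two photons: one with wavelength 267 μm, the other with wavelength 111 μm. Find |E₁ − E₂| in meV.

6.53 meV

Using E = hc/λ: E₁ = 7.440e-22 J, E₂ = 1.790e-21 J.
|ΔE| = |7.440e-22 − 1.790e-21| = 1.05e-21 J = 6.53 meV.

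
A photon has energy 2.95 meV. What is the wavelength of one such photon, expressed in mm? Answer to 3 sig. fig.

Use h = 6.62607015·10^-34 J·s, c = 2.99792458·10^8 m/s, 1 eV = 1.602176634·10^-19 J.
Convert to SI: E = 2.95 meV = 4.7264·10^-22 J.
The photon relation is λ = hc/E, giving λ = 4.203·10^-4 m.
Converting to mm: λ = 0.4203 mm ≈ 0.420 mm.

0.420 mm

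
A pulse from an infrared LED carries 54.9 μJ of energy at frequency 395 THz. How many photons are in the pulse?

Per-photon energy: E = 2.617·10^-19 J (from frequency = 395 THz).
N = E_total / E_photon = 5.49·10^-5 J / 2.617·10^-19 J = 2.10·10^14.

2.10·10^14 photons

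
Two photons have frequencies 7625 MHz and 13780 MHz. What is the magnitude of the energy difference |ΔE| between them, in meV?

0.0255 meV

Using E = hf: E₁ = 5.0524e-24 J, E₂ = 9.1307e-24 J.
|ΔE| = |5.0524e-24 − 9.1307e-24| = 4.08e-24 J = 0.0255 meV.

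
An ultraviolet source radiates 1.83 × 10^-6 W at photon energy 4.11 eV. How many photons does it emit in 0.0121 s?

3.36 × 10^10 photons

Total energy: E_total = P·t = 1.83 × 10^-6 × 0.0121 = 2.214 × 10^-8 J.
Per-photon energy: E = 6.585 × 10^-19 J.
N = E_total / E_photon = 3.36 × 10^10.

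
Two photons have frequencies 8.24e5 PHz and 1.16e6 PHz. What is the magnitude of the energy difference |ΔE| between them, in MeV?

Using E = hf: E₁ = 5.460e-13 J, E₂ = 7.686e-13 J.
|ΔE| = |5.460e-13 − 7.686e-13| = 2.23e-13 J = 1.39 MeV.

1.39 MeV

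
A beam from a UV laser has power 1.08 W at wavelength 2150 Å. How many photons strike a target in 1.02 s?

1.19 × 10^18 photons

Total energy: E_total = P·t = 1.08 × 1.02 = 1.102 J.
Per-photon energy: E = 9.239 × 10^-19 J.
N = E_total / E_photon = 1.19 × 10^18.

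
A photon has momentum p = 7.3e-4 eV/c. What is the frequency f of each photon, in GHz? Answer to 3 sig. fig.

177 GHz

Convert to SI: p = 7.3e-4 eV/c = 3.9013e-31 kg·m/s.
The photon relation is f = pc/h, giving f = 1.765e11 Hz.
Converting to GHz: f = 176.5 GHz ≈ 177 GHz.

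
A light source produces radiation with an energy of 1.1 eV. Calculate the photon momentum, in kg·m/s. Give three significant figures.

5.88e-28 kg·m/s

First convert: E = 1.1 eV = 1.7624e-19 J.
Since p = E/c for a photon, p = 5.879e-28 kg·m/s.
So p ≈ 5.88e-28 kg·m/s.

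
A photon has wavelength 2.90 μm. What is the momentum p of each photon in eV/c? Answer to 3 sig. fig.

(h = 6.62607015e-34 J·s, c = 2.99792458e8 m/s, 1 eV = 1.602176634e-19 J.)
Convert to SI: λ = 2.90 μm = 2.90e-6 m.
For a photon p = h/λ, so p = 2.285e-28 kg·m/s.
Converting to eV/c: p = 0.4275 eV/c ≈ 0.428 eV/c.

0.428 eV/c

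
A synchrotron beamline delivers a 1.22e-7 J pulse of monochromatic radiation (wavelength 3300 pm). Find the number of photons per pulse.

Per-photon energy: E = 6.020e-17 J (from wavelength = 3300 pm).
N = E_total / E_photon = 1.22e-7 J / 6.020e-17 J = 2.03e9.

2.03e9 photons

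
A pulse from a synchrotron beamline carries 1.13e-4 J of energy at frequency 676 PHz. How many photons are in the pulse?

2.52e11 photons

Per-photon energy: E = 4.479e-16 J (from frequency = 676 PHz).
N = E_total / E_photon = 1.13e-4 J / 4.479e-16 J = 2.52e11.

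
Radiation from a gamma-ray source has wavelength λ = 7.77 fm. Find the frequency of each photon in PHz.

First convert: λ = 7.77 fm = 7.77e-15 m.
Since f = c/λ for a photon, f = 3.858e22 Hz.
Converting to PHz: f = 3.858e7 PHz ≈ 3.86e7 PHz.

3.86e7 PHz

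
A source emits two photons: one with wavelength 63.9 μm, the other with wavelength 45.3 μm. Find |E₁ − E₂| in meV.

7.97 meV

Using E = hc/λ: E₁ = 3.109·10^-21 J, E₂ = 4.385·10^-21 J.
|ΔE| = |3.109·10^-21 − 4.385·10^-21| = 1.28·10^-21 J = 7.97 meV.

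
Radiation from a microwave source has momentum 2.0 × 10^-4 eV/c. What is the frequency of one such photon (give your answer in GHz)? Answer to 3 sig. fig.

48.4 GHz

Use h = 6.62607015 × 10^-34 J·s, c = 2.99792458 × 10^8 m/s, 1 eV = 1.602176634 × 10^-19 J.
First convert: p = 2.0 × 10^-4 eV/c = 1.0689 × 10^-31 kg·m/s.
For a photon f = pc/h, so f = 4.836 × 10^10 Hz.
Converting to GHz: f = 48.36 GHz ≈ 48.4 GHz.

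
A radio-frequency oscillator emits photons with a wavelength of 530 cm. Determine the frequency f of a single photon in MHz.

First convert: λ = 530 cm = 5.30 m.
The photon relation is f = c/λ, giving f = 5.656e7 Hz.
Converting to MHz: f = 56.56 MHz ≈ 56.6 MHz.

56.6 MHz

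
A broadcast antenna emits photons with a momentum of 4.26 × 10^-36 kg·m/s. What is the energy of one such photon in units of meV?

7.97 × 10^-6 meV

For a photon E = pc, so E = 1.277 × 10^-27 J.
Converting to meV: E = 7.971 × 10^-6 meV ≈ 7.97 × 10^-6 meV.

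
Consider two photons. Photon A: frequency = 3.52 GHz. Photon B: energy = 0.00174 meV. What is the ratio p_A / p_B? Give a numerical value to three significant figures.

p_A = 7.780 × 10^-33 kg·m/s (from frequency = 3.52 GHz, via p = hf/c).
p_B = 9.299 × 10^-34 kg·m/s (from energy = 0.00174 meV, via p = E/c).
Ratio = 7.780 × 10^-33 / 9.299 × 10^-34 = 8.37.

8.37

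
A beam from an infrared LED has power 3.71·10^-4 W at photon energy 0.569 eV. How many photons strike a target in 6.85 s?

Total energy: E_total = P·t = 3.71·10^-4 × 6.85 = 0.002541 J.
Per-photon energy: E = 9.116·10^-20 J.
N = E_total / E_photon = 2.79·10^16.

2.79·10^16 photons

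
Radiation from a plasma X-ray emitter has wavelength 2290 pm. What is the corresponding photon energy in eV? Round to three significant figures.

(h = 6.62607015e-34 J·s, c = 2.99792458e8 m/s, 1 eV = 1.602176634e-19 J.)
Convert to SI: λ = 2290 pm = 2.29e-9 m.
The photon relation is E = hc/λ, giving E = 8.674e-17 J.
Converting to eV: E = 541.4 eV ≈ 541 eV.

541 eV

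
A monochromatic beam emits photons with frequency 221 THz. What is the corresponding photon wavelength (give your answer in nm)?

Convert to SI: f = 221 THz = 2.21e14 Hz.
For a photon λ = c/f, so λ = 1.357e-6 m.
Converting to nm: λ = 1357 nm ≈ 1360 nm.

1360 nm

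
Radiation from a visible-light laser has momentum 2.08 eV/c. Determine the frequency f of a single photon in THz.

(h = 6.62607015 × 10^-34 J·s, c = 2.99792458 × 10^8 m/s, 1 eV = 1.602176634 × 10^-19 J.)
Convert to SI: p = 2.08 eV/c = 1.1116 × 10^-27 kg·m/s.
Since f = pc/h for a photon, f = 5.029 × 10^14 Hz.
Converting to THz: f = 502.9 THz ≈ 503 THz.

503 THz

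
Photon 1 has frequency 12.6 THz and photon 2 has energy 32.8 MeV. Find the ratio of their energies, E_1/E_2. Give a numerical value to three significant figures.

E_1 = 8.349 × 10^-21 J (from frequency = 12.6 THz, via E = hf).
E_2 = 5.255 × 10^-12 J (from energy = 32.8 MeV, via E given directly).
Ratio = 8.349 × 10^-21 / 5.255 × 10^-12 = 1.59 × 10^-9.

1.59 × 10^-9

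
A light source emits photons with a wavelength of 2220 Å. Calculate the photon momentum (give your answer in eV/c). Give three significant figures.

5.58 eV/c

Use h = 6.62607015·10^-34 J·s, c = 2.99792458·10^8 m/s, 1 eV = 1.602176634·10^-19 J.
First convert: λ = 2220 Å = 2.22·10^-7 m.
The photon relation is p = h/λ, giving p = 2.985·10^-27 kg·m/s.
Converting to eV/c: p = 5.585 eV/c ≈ 5.58 eV/c.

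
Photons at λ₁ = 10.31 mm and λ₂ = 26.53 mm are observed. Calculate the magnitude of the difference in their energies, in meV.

0.0735 meV

Using E = hc/λ: E₁ = 1.9267·10^-23 J, E₂ = 7.4875·10^-24 J.
|ΔE| = |1.9267·10^-23 − 7.4875·10^-24| = 1.18·10^-23 J = 0.0735 meV.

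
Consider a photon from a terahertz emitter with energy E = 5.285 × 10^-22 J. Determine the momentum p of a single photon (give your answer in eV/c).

Take c = 2.99792458 × 10^8 m/s, 1 eV = 1.602176634 × 10^-19 J.
Apply p = E/c: p = 1.763 × 10^-30 kg·m/s.
Converting to eV/c: p = 0.003299 eV/c ≈ 3.30 × 10^-3 eV/c.

3.30 × 10^-3 eV/c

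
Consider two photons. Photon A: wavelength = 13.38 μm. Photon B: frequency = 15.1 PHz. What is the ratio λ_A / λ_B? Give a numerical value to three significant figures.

674

λ_A = 1.338e-5 m (from wavelength = 13.38 μm, via λ given directly).
λ_B = 1.985e-8 m (from frequency = 15.1 PHz, via λ = c/f).
Ratio = 1.338e-5 / 1.985e-8 = 674.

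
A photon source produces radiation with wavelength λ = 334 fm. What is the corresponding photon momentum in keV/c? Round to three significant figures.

(h = 6.62607015e-34 J·s, c = 2.99792458e8 m/s, 1 eV = 1.602176634e-19 J.)
First convert: λ = 334 fm = 3.34e-13 m.
The photon relation is p = h/λ, giving p = 1.984e-21 kg·m/s.
Converting to keV/c: p = 3712 keV/c ≈ 3710 keV/c.

3710 keV/c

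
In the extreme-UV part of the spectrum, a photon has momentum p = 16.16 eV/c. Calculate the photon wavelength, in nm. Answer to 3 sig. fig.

76.7 nm

Take h = 6.62607015e-34 J·s, c = 2.99792458e8 m/s, 1 eV = 1.602176634e-19 J.
Convert to SI: p = 16.16 eV/c = 8.6364e-27 kg·m/s.
The photon relation is λ = h/p, giving λ = 7.672e-8 m.
Converting to nm: λ = 76.72 nm ≈ 76.7 nm.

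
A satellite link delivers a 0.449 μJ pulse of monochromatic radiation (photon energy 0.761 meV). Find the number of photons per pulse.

3.68 × 10^15 photons

Per-photon energy: E = 1.219 × 10^-22 J (from energy = 0.761 meV).
N = E_total / E_photon = 4.49 × 10^-7 J / 1.219 × 10^-22 J = 3.68 × 10^15.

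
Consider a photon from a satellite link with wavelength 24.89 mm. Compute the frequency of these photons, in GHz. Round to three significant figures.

Convert to SI: λ = 24.89 mm = 0.02489 m.
The photon relation is f = c/λ, giving f = 1.204 × 10^10 Hz.
Converting to GHz: f = 12.04 GHz ≈ 12.0 GHz.

12.0 GHz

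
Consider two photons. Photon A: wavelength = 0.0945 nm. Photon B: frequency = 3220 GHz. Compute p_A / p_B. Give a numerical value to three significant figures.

p_A = 7.012·10^-24 kg·m/s (from wavelength = 0.0945 nm, via p = h/λ).
p_B = 7.117·10^-30 kg·m/s (from frequency = 3220 GHz, via p = hf/c).
Ratio = 7.012·10^-24 / 7.117·10^-30 = 9.85·10^5.

9.85·10^5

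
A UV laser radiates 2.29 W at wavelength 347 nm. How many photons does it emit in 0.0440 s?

1.76·10^17 photons

Total energy: E_total = P·t = 2.29 × 0.0440 = 0.1008 J.
Per-photon energy: E = 5.725·10^-19 J.
N = E_total / E_photon = 1.76·10^17.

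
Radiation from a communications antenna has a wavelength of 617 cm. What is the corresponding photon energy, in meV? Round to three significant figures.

(h = 6.62607015e-34 J·s, c = 2.99792458e8 m/s, 1 eV = 1.602176634e-19 J.)
Convert to SI: λ = 617 cm = 6.17 m.
Apply E = hc/λ: E = 3.220e-26 J.
Converting to meV: E = 2.009e-4 meV ≈ 2.01e-4 meV.

2.01e-4 meV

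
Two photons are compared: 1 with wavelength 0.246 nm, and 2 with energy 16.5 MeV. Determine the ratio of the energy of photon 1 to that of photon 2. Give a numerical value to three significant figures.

E_1 = 8.075·10^-16 J (from wavelength = 0.246 nm, via E = hc/λ).
E_2 = 2.644·10^-12 J (from energy = 16.5 MeV, via E given directly).
Ratio = 8.075·10^-16 / 2.644·10^-12 = 3.05·10^-4.

3.05·10^-4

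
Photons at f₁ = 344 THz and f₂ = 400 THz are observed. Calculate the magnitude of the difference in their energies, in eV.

Using E = hf: E₁ = 2.279 × 10^-19 J, E₂ = 2.650 × 10^-19 J.
|ΔE| = |2.279 × 10^-19 − 2.650 × 10^-19| = 3.71 × 10^-20 J = 0.232 eV.

0.232 eV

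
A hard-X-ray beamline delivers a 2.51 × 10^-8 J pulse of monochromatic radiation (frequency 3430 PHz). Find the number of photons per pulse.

Per-photon energy: E = 2.273 × 10^-15 J (from frequency = 3430 PHz).
N = E_total / E_photon = 2.51 × 10^-8 J / 2.273 × 10^-15 J = 1.10 × 10^7.

1.10 × 10^7 photons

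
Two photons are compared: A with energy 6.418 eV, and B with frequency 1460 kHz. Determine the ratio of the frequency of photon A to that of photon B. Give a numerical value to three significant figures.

1.06 × 10^9

f_A = 1.552 × 10^15 Hz (from energy = 6.418 eV, via f = E/h).
f_B = 1.460 × 10^6 Hz (from frequency = 1460 kHz, via f given directly).
Ratio = 1.552 × 10^15 / 1.460 × 10^6 = 1.06 × 10^9.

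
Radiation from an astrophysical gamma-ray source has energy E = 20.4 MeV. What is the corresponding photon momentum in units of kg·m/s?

In SI units: E = 20.4 MeV = 3.2684e-12 J.
Apply p = E/c: p = 1.090e-20 kg·m/s.
So p ≈ 1.09e-20 kg·m/s.

1.09e-20 kg·m/s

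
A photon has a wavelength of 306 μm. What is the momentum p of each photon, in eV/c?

First convert: λ = 306 μm = 3.06 × 10^-4 m.
The photon relation is p = h/λ, giving p = 2.165 × 10^-30 kg·m/s.
Converting to eV/c: p = 0.004052 eV/c ≈ 4.05 × 10^-3 eV/c.

4.05 × 10^-3 eV/c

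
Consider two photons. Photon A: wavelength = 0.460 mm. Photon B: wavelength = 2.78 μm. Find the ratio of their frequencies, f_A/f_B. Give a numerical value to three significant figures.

f_A = 6.517e11 Hz (from wavelength = 0.460 mm, via f = c/λ).
f_B = 1.078e14 Hz (from wavelength = 2.78 μm, via f = c/λ).
Ratio = 6.517e11 / 1.078e14 = 6.04e-3.

6.04e-3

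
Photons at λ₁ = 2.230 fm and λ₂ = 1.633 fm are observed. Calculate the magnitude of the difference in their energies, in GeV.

Using E = hc/λ: E₁ = 8.9078 × 10^-11 J, E₂ = 1.2164 × 10^-10 J.
|ΔE| = |8.9078 × 10^-11 − 1.2164 × 10^-10| = 3.26 × 10^-11 J = 0.203 GeV.

0.203 GeV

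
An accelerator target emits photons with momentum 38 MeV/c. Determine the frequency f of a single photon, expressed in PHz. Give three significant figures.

First convert: p = 38 MeV/c = 2.0308 × 10^-20 kg·m/s.
The photon relation is f = pc/h, giving f = 9.188 × 10^21 Hz.
Converting to PHz: f = 9.188 × 10^6 PHz ≈ 9.19 × 10^6 PHz.

9.19 × 10^6 PHz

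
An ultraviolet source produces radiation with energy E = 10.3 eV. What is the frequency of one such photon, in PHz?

(h = 6.62607015 × 10^-34 J·s, 1 eV = 1.602176634 × 10^-19 J.)
Convert to SI: E = 10.3 eV = 1.6502 × 10^-18 J.
The photon relation is f = E/h, giving f = 2.491 × 10^15 Hz.
Converting to PHz: f = 2.491 PHz ≈ 2.49 PHz.

2.49 PHz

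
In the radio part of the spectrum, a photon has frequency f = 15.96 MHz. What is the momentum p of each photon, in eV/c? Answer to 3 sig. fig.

Take h = 6.62607015 × 10^-34 J·s, c = 2.99792458 × 10^8 m/s, 1 eV = 1.602176634 × 10^-19 J.
In SI units: f = 15.96 MHz = 1.596 × 10^7 Hz.
Since p = hf/c for a photon, p = 3.528 × 10^-35 kg·m/s.
Converting to eV/c: p = 6.601 × 10^-8 eV/c ≈ 6.60 × 10^-8 eV/c.

6.60 × 10^-8 eV/c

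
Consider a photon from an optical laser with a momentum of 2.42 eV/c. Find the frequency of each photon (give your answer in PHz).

Use h = 6.62607015·10^-34 J·s, c = 2.99792458·10^8 m/s, 1 eV = 1.602176634·10^-19 J.
Convert to SI: p = 2.42 eV/c = 1.2933·10^-27 kg·m/s.
Since f = pc/h for a photon, f = 5.852·10^14 Hz.
Converting to PHz: f = 0.5852 PHz ≈ 0.585 PHz.

0.585 PHz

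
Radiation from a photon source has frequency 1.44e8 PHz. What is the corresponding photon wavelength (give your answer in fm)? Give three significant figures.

Take c = 2.99792458e8 m/s.
First convert: f = 1.44e8 PHz = 1.44e23 Hz.
Since λ = c/f for a photon, λ = 2.082e-15 m.
Converting to fm: λ = 2.082 fm ≈ 2.08 fm.

2.08 fm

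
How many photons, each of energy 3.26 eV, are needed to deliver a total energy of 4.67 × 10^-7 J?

Per-photon energy: E = 5.223 × 10^-19 J (from energy = 3.26 eV).
N = E_total / E_photon = 4.67 × 10^-7 J / 5.223 × 10^-19 J = 8.94 × 10^11.

8.94 × 10^11 photons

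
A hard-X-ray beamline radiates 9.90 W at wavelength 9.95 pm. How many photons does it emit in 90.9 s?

Total energy: E_total = P·t = 9.90 × 90.9 = 899.9 J.
Per-photon energy: E = 1.996·10^-14 J.
N = E_total / E_photon = 4.51·10^16.

4.51·10^16 photons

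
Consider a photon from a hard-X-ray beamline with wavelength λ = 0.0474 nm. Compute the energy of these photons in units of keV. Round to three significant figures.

26.2 keV

In SI units: λ = 0.0474 nm = 4.74 × 10^-11 m.
Since E = hc/λ for a photon, E = 4.191 × 10^-15 J.
Converting to keV: E = 26.16 keV ≈ 26.2 keV.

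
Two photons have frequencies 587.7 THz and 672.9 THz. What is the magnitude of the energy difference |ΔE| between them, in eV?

0.352 eV

Using E = hf: E₁ = 3.8941e-19 J, E₂ = 4.4587e-19 J.
|ΔE| = |3.8941e-19 − 4.4587e-19| = 5.65e-20 J = 0.352 eV.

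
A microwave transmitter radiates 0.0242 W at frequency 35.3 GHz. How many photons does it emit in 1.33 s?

1.38 × 10^21 photons

Total energy: E_total = P·t = 0.0242 × 1.33 = 0.03219 J.
Per-photon energy: E = 2.339 × 10^-23 J.
N = E_total / E_photon = 1.38 × 10^21.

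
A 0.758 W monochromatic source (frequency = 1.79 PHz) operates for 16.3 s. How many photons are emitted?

1.04 × 10^19 photons

Total energy: E_total = P·t = 0.758 × 16.3 = 12.36 J.
Per-photon energy: E = 1.186 × 10^-18 J.
N = E_total / E_photon = 1.04 × 10^19.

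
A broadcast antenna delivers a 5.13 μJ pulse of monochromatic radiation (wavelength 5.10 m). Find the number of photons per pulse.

Per-photon energy: E = 3.895e-26 J (from wavelength = 5.10 m).
N = E_total / E_photon = 5.13e-6 J / 3.895e-26 J = 1.32e20.

1.32e20 photons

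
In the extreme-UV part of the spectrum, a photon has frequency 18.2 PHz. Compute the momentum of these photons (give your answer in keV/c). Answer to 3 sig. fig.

In SI units: f = 18.2 PHz = 1.82e16 Hz.
The photon relation is p = hf/c, giving p = 4.023e-26 kg·m/s.
Converting to keV/c: p = 0.07527 keV/c ≈ 0.0753 keV/c.

0.0753 keV/c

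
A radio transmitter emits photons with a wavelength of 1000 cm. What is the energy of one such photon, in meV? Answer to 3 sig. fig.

1.24 × 10^-4 meV

Take h = 6.62607015 × 10^-34 J·s, c = 2.99792458 × 10^8 m/s, 1 eV = 1.602176634 × 10^-19 J.
Convert to SI: λ = 1000 cm = 10 m.
Since E = hc/λ for a photon, E = 1.986 × 10^-26 J.
Converting to meV: E = 1.240 × 10^-4 meV ≈ 1.24 × 10^-4 meV.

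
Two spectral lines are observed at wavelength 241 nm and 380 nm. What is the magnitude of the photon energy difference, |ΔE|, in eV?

1.88 eV

Using E = hc/λ: E₁ = 8.243e-19 J, E₂ = 5.227e-19 J.
|ΔE| = |8.243e-19 − 5.227e-19| = 3.02e-19 J = 1.88 eV.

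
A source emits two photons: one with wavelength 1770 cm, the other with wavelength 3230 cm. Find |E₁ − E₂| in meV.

Using E = hc/λ: E₁ = 1.122 × 10^-26 J, E₂ = 6.150 × 10^-27 J.
|ΔE| = |1.122 × 10^-26 − 6.150 × 10^-27| = 5.07 × 10^-27 J = 3.17 × 10^-5 meV.

3.17 × 10^-5 meV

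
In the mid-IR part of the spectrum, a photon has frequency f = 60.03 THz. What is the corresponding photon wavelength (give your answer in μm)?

First convert: f = 60.03 THz = 6.003 × 10^13 Hz.
The photon relation is λ = c/f, giving λ = 4.994 × 10^-6 m.
Converting to μm: λ = 4.994 μm ≈ 4.99 μm.

4.99 μm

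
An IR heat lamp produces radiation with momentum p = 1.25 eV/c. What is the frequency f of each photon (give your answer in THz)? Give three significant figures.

302 THz

Take h = 6.62607015e-34 J·s, c = 2.99792458e8 m/s, 1 eV = 1.602176634e-19 J.
In SI units: p = 1.25 eV/c = 6.6804e-28 kg·m/s.
For a photon f = pc/h, so f = 3.022e14 Hz.
Converting to THz: f = 302.2 THz ≈ 302 THz.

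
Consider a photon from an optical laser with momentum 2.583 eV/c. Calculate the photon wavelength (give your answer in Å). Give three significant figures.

4800 Å

Convert to SI: p = 2.583 eV/c = 1.3804 × 10^-27 kg·m/s.
Since λ = h/p for a photon, λ = 4.800 × 10^-7 m.
Converting to Å: λ = 4800 Å ≈ 4800 Å.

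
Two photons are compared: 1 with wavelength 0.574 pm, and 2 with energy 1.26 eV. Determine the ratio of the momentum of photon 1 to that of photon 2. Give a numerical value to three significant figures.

p_1 = 1.154 × 10^-21 kg·m/s (from wavelength = 0.574 pm, via p = h/λ).
p_2 = 6.734 × 10^-28 kg·m/s (from energy = 1.26 eV, via p = E/c).
Ratio = 1.154 × 10^-21 / 6.734 × 10^-28 = 1.71 × 10^6.

1.71 × 10^6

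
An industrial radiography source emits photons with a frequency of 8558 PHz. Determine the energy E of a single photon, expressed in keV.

Use h = 6.62607015e-34 J·s, 1 eV = 1.602176634e-19 J.
In SI units: f = 8558 PHz = 8.558e18 Hz.
For a photon E = hf, so E = 5.671e-15 J.
Converting to keV: E = 35.39 keV ≈ 35.4 keV.

35.4 keV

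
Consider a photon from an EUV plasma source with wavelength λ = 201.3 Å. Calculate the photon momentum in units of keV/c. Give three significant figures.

Use h = 6.62607015 × 10^-34 J·s, c = 2.99792458 × 10^8 m/s, 1 eV = 1.602176634 × 10^-19 J.
In SI units: λ = 201.3 Å = 2.013 × 10^-8 m.
Since p = h/λ for a photon, p = 3.292 × 10^-26 kg·m/s.
Converting to keV/c: p = 0.06159 keV/c ≈ 0.0616 keV/c.

0.0616 keV/c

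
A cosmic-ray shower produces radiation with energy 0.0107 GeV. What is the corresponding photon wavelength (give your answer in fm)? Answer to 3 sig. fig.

Use h = 6.62607015e-34 J·s, c = 2.99792458e8 m/s, 1 eV = 1.602176634e-19 J.
First convert: E = 0.0107 GeV = 1.7143e-12 J.
Apply λ = hc/E: λ = 1.159e-13 m.
Converting to fm: λ = 115.9 fm ≈ 116 fm.

116 fm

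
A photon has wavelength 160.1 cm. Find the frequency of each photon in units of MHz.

Convert to SI: λ = 160.1 cm = 1.601 m.
The photon relation is f = c/λ, giving f = 1.873·10^8 Hz.
Converting to MHz: f = 187.3 MHz ≈ 187 MHz.

187 MHz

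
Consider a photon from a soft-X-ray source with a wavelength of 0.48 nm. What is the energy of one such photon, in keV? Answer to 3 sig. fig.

In SI units: λ = 0.48 nm = 4.8 × 10^-10 m.
Apply E = hc/λ: E = 4.138 × 10^-16 J.
Converting to keV: E = 2.583 keV ≈ 2.58 keV.

2.58 keV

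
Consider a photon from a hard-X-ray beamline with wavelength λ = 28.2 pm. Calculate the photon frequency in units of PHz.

In SI units: λ = 28.2 pm = 2.82 × 10^-11 m.
Apply f = c/λ: f = 1.063 × 10^19 Hz.
Converting to PHz: f = 10630 PHz ≈ 1.06 × 10^4 PHz.

1.06 × 10^4 PHz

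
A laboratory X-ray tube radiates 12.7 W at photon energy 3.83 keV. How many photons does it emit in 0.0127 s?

2.63·10^14 photons

Total energy: E_total = P·t = 12.7 × 0.0127 = 0.1613 J.
Per-photon energy: E = 6.136·10^-16 J.
N = E_total / E_photon = 2.63·10^14.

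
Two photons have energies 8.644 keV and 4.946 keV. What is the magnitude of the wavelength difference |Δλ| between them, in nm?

Using λ = hc/E: λ₁ = 1.4343 × 10^-10 m, λ₂ = 2.5068 × 10^-10 m.
|Δλ| = |1.4343 × 10^-10 − 2.5068 × 10^-10| = 1.07 × 10^-10 m = 0.107 nm.

0.107 nm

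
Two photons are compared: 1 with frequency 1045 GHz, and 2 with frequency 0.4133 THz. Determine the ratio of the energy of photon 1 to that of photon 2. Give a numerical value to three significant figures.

E_1 = 6.924e-22 J (from frequency = 1045 GHz, via E = hf).
E_2 = 2.739e-22 J (from frequency = 0.4133 THz, via E = hf).
Ratio = 6.924e-22 / 2.739e-22 = 2.53.

2.53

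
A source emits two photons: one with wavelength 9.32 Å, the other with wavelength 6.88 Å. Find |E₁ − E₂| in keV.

0.472 keV

Using E = hc/λ: E₁ = 2.131·10^-16 J, E₂ = 2.887·10^-16 J.
|ΔE| = |2.131·10^-16 − 2.887·10^-16| = 7.56·10^-17 J = 0.472 keV.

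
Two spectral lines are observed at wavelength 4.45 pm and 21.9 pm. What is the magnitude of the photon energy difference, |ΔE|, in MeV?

Using E = hc/λ: E₁ = 4.464 × 10^-14 J, E₂ = 9.071 × 10^-15 J.
|ΔE| = |4.464 × 10^-14 − 9.071 × 10^-15| = 3.56 × 10^-14 J = 0.222 MeV.

0.222 MeV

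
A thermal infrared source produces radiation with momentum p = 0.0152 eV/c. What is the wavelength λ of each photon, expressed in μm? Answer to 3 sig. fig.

Take h = 6.62607015 × 10^-34 J·s, c = 2.99792458 × 10^8 m/s, 1 eV = 1.602176634 × 10^-19 J.
In SI units: p = 0.0152 eV/c = 8.1233 × 10^-30 kg·m/s.
The photon relation is λ = h/p, giving λ = 8.157 × 10^-5 m.
Converting to μm: λ = 81.57 μm ≈ 81.6 μm.

81.6 μm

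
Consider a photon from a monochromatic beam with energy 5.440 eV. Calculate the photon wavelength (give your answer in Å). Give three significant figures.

First convert: E = 5.440 eV = 8.7158e-19 J.
The photon relation is λ = hc/E, giving λ = 2.279e-7 m.
Converting to Å: λ = 2279 Å ≈ 2280 Å.

2280 Å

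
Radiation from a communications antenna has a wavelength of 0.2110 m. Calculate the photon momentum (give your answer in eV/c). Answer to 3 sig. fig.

5.88e-6 eV/c

The photon relation is p = h/λ, giving p = 3.140e-33 kg·m/s.
Converting to eV/c: p = 5.876e-6 eV/c ≈ 5.88e-6 eV/c.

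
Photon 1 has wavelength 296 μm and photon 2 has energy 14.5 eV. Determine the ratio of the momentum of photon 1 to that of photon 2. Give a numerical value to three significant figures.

2.89 × 10^-4

p_1 = 2.239 × 10^-30 kg·m/s (from wavelength = 296 μm, via p = h/λ).
p_2 = 7.749 × 10^-27 kg·m/s (from energy = 14.5 eV, via p = E/c).
Ratio = 2.239 × 10^-30 / 7.749 × 10^-27 = 2.89 × 10^-4.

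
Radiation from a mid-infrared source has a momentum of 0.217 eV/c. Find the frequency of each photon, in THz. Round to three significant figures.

52.5 THz

(h = 6.62607015 × 10^-34 J·s, c = 2.99792458 × 10^8 m/s, 1 eV = 1.602176634 × 10^-19 J.)
Convert to SI: p = 0.217 eV/c = 1.1597 × 10^-28 kg·m/s.
The photon relation is f = pc/h, giving f = 5.247 × 10^13 Hz.
Converting to THz: f = 52.47 THz ≈ 52.5 THz.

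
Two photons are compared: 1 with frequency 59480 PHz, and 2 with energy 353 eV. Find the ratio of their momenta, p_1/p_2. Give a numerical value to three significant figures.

697

p_1 = 1.315e-22 kg·m/s (from frequency = 59480 PHz, via p = hf/c).
p_2 = 1.887e-25 kg·m/s (from energy = 353 eV, via p = E/c).
Ratio = 1.315e-22 / 1.887e-25 = 697.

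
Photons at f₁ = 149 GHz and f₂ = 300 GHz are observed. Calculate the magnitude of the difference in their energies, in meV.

Using E = hf: E₁ = 9.873e-23 J, E₂ = 1.988e-22 J.
|ΔE| = |9.873e-23 − 1.988e-22| = 1.00e-22 J = 0.624 meV.

0.624 meV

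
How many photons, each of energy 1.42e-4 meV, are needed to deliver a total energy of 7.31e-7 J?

Per-photon energy: E = 2.275e-26 J (from energy = 1.42e-4 meV).
N = E_total / E_photon = 7.31e-7 J / 2.275e-26 J = 3.21e19.

3.21e19 photons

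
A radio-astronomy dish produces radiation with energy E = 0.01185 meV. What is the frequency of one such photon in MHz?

Use h = 6.62607015 × 10^-34 J·s, 1 eV = 1.602176634 × 10^-19 J.
In SI units: E = 0.01185 meV = 1.8986 × 10^-24 J.
For a photon f = E/h, so f = 2.865 × 10^9 Hz.
Converting to MHz: f = 2865 MHz ≈ 2870 MHz.

2870 MHz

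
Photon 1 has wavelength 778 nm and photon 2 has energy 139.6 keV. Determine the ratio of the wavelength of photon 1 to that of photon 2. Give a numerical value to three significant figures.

8.76·10^4

λ_1 = 7.780·10^-7 m (from wavelength = 778 nm, via λ given directly).
λ_2 = 8.881·10^-12 m (from energy = 139.6 keV, via λ = hc/E).
Ratio = 7.780·10^-7 / 8.881·10^-12 = 8.76·10^4.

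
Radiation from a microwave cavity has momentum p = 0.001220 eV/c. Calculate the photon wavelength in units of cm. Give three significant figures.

Take h = 6.62607015e-34 J·s, c = 2.99792458e8 m/s, 1 eV = 1.602176634e-19 J.
Convert to SI: p = 0.001220 eV/c = 6.5200e-31 kg·m/s.
Since λ = h/p for a photon, λ = 0.001016 m.
Converting to cm: λ = 0.1016 cm ≈ 0.102 cm.

0.102 cm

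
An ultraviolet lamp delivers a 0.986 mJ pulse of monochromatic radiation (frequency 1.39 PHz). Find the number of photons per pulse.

1.07 × 10^15 photons

Per-photon energy: E = 9.210 × 10^-19 J (from frequency = 1.39 PHz).
N = E_total / E_photon = 9.86 × 10^-4 J / 9.210 × 10^-19 J = 1.07 × 10^15.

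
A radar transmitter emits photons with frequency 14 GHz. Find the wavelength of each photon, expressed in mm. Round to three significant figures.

21.4 mm

First convert: f = 14 GHz = 1.4e10 Hz.
Since λ = c/f for a photon, λ = 0.02141 m.
Converting to mm: λ = 21.41 mm ≈ 21.4 mm.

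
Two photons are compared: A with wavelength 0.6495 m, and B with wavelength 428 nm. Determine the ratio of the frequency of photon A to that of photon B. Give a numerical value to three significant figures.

6.59·10^-7

f_A = 4.616·10^8 Hz (from wavelength = 0.6495 m, via f = c/λ).
f_B = 7.004·10^14 Hz (from wavelength = 428 nm, via f = c/λ).
Ratio = 4.616·10^8 / 7.004·10^14 = 6.59·10^-7.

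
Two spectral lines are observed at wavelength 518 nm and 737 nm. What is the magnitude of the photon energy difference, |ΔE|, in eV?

0.711 eV

Using E = hc/λ: E₁ = 3.835 × 10^-19 J, E₂ = 2.695 × 10^-19 J.
|ΔE| = |3.835 × 10^-19 − 2.695 × 10^-19| = 1.14 × 10^-19 J = 0.711 eV.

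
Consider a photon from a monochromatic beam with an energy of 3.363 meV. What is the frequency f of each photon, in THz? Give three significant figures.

0.813 THz

Take h = 6.62607015e-34 J·s, 1 eV = 1.602176634e-19 J.
In SI units: E = 3.363 meV = 5.3881e-22 J.
Apply f = E/h: f = 8.132e11 Hz.
Converting to THz: f = 0.8132 THz ≈ 0.813 THz.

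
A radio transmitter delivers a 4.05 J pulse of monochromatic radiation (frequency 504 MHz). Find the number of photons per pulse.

Per-photon energy: E = 3.340e-25 J (from frequency = 504 MHz).
N = E_total / E_photon = 4.05 J / 3.340e-25 J = 1.21e25.

1.21e25 photons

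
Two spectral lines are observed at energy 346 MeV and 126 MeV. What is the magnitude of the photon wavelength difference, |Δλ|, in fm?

Using λ = hc/E: λ₁ = 3.583 × 10^-15 m, λ₂ = 9.840 × 10^-15 m.
|Δλ| = |3.583 × 10^-15 − 9.840 × 10^-15| = 6.26 × 10^-15 m = 6.26 fm.

6.26 fm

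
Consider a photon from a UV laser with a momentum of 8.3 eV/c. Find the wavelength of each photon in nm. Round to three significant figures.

Use h = 6.62607015e-34 J·s, c = 2.99792458e8 m/s, 1 eV = 1.602176634e-19 J.
First convert: p = 8.3 eV/c = 4.4358e-27 kg·m/s.
Since λ = h/p for a photon, λ = 1.494e-7 m.
Converting to nm: λ = 149.4 nm ≈ 149 nm.

149 nm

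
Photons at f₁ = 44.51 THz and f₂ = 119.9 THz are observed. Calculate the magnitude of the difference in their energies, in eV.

Using E = hf: E₁ = 2.9493e-20 J, E₂ = 7.9447e-20 J.
|ΔE| = |2.9493e-20 − 7.9447e-20| = 5.00e-20 J = 0.312 eV.

0.312 eV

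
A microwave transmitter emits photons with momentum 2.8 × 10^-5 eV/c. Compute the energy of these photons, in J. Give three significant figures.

Take c = 2.99792458 × 10^8 m/s, 1 eV = 1.602176634 × 10^-19 J.
Convert to SI: p = 2.8 × 10^-5 eV/c = 1.4964 × 10^-32 kg·m/s.
For a photon E = pc, so E = 4.486 × 10^-24 J.
So E ≈ 4.49 × 10^-24 J.

4.49 × 10^-24 J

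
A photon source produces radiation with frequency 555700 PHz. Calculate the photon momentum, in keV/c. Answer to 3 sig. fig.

(h = 6.62607015·10^-34 J·s, c = 2.99792458·10^8 m/s, 1 eV = 1.602176634·10^-19 J.)
In SI units: f = 555700 PHz = 5.557·10^20 Hz.
The photon relation is p = hf/c, giving p = 1.228·10^-21 kg·m/s.
Converting to keV/c: p = 2298 keV/c ≈ 2300 keV/c.

2300 keV/c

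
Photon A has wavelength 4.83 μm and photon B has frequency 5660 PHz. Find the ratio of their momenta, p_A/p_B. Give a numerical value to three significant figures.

1.10·10^-5

p_A = 1.372·10^-28 kg·m/s (from wavelength = 4.83 μm, via p = h/λ).
p_B = 1.251·10^-23 kg·m/s (from frequency = 5660 PHz, via p = hf/c).
Ratio = 1.372·10^-28 / 1.251·10^-23 = 1.10·10^-5.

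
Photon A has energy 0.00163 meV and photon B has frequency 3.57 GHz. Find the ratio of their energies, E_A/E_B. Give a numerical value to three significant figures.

E_A = 2.612e-25 J (from energy = 0.00163 meV, via E given directly).
E_B = 2.366e-24 J (from frequency = 3.57 GHz, via E = hf).
Ratio = 2.612e-25 / 2.366e-24 = 0.110.

0.110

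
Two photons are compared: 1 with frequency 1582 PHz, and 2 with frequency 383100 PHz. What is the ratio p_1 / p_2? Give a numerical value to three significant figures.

4.13 × 10^-3

p_1 = 3.497 × 10^-24 kg·m/s (from frequency = 1582 PHz, via p = hf/c).
p_2 = 8.467 × 10^-22 kg·m/s (from frequency = 383100 PHz, via p = hf/c).
Ratio = 3.497 × 10^-24 / 8.467 × 10^-22 = 4.13 × 10^-3.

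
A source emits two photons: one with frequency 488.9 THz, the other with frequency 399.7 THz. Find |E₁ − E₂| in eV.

Using E = hf: E₁ = 3.2395·10^-19 J, E₂ = 2.6484·10^-19 J.
|ΔE| = |3.2395·10^-19 − 2.6484·10^-19| = 5.91·10^-20 J = 0.369 eV.

0.369 eV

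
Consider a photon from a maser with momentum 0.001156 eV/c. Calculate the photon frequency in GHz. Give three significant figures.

In SI units: p = 0.001156 eV/c = 6.1780 × 10^-31 kg·m/s.
Since f = pc/h for a photon, f = 2.795 × 10^11 Hz.
Converting to GHz: f = 279.5 GHz ≈ 280 GHz.

280 GHz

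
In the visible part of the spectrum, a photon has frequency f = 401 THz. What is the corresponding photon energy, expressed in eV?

(h = 6.62607015e-34 J·s, 1 eV = 1.602176634e-19 J.)
Convert to SI: f = 401 THz = 4.01e14 Hz.
Apply E = hf: E = 2.657e-19 J.
Converting to eV: E = 1.658 eV ≈ 1.66 eV.

1.66 eV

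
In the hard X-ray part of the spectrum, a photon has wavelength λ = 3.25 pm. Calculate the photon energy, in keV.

381 keV

Take h = 6.62607015 × 10^-34 J·s, c = 2.99792458 × 10^8 m/s, 1 eV = 1.602176634 × 10^-19 J.
Convert to SI: λ = 3.25 pm = 3.25 × 10^-12 m.
Since E = hc/λ for a photon, E = 6.112 × 10^-14 J.
Converting to keV: E = 381.5 keV ≈ 381 keV.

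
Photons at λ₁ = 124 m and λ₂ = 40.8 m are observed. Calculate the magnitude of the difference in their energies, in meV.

Using E = hc/λ: E₁ = 1.602·10^-27 J, E₂ = 4.869·10^-27 J.
|ΔE| = |1.602·10^-27 − 4.869·10^-27| = 3.27·10^-27 J = 2.04·10^-5 meV.

2.04·10^-5 meV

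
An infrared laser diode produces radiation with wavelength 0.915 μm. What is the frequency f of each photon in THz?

328 THz

First convert: λ = 0.915 μm = 9.15 × 10^-7 m.
For a photon f = c/λ, so f = 3.276 × 10^14 Hz.
Converting to THz: f = 327.6 THz ≈ 328 THz.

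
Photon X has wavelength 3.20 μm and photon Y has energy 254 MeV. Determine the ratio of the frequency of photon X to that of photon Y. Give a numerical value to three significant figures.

f_X = 9.369·10^13 Hz (from wavelength = 3.20 μm, via f = c/λ).
f_Y = 6.142·10^22 Hz (from energy = 254 MeV, via f = E/h).
Ratio = 9.369·10^13 / 6.142·10^22 = 1.53·10^-9.

1.53·10^-9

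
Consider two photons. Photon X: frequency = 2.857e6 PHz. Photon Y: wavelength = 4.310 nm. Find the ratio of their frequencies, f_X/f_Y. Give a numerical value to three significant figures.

4.11e4

f_X = 2.857e21 Hz (from frequency = 2.857e6 PHz, via f given directly).
f_Y = 6.956e16 Hz (from wavelength = 4.310 nm, via f = c/λ).
Ratio = 2.857e21 / 6.956e16 = 4.11e4.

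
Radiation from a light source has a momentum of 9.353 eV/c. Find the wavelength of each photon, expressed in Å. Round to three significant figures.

1330 Å

Take h = 6.62607015 × 10^-34 J·s, c = 2.99792458 × 10^8 m/s, 1 eV = 1.602176634 × 10^-19 J.
In SI units: p = 9.353 eV/c = 4.9985 × 10^-27 kg·m/s.
Since λ = h/p for a photon, λ = 1.326 × 10^-7 m.
Converting to Å: λ = 1326 Å ≈ 1330 Å.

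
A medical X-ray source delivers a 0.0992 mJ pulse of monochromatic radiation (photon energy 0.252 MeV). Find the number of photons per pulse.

Per-photon energy: E = 4.037 × 10^-14 J (from energy = 0.252 MeV).
N = E_total / E_photon = 9.92 × 10^-5 J / 4.037 × 10^-14 J = 2.46 × 10^9.

2.46 × 10^9 photons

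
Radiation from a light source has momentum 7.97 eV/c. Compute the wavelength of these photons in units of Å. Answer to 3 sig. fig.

First convert: p = 7.97 eV/c = 4.2594 × 10^-27 kg·m/s.
The photon relation is λ = h/p, giving λ = 1.556 × 10^-7 m.
Converting to Å: λ = 1556 Å ≈ 1560 Å.

1560 Å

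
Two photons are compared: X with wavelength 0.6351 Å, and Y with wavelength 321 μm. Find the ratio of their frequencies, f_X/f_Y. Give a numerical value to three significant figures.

5.05 × 10^6

f_X = 4.720 × 10^18 Hz (from wavelength = 0.6351 Å, via f = c/λ).
f_Y = 9.339 × 10^11 Hz (from wavelength = 321 μm, via f = c/λ).
Ratio = 4.720 × 10^18 / 9.339 × 10^11 = 5.05 × 10^6.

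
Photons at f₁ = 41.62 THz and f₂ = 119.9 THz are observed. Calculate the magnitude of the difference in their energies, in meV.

324 meV

Using E = hf: E₁ = 2.7578 × 10^-20 J, E₂ = 7.9447 × 10^-20 J.
|ΔE| = |2.7578 × 10^-20 − 7.9447 × 10^-20| = 5.19 × 10^-20 J = 324 meV.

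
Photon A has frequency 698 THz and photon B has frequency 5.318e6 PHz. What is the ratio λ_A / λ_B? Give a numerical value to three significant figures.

7.62e6

λ_A = 4.295e-7 m (from frequency = 698 THz, via λ = c/f).
λ_B = 5.637e-14 m (from frequency = 5.318e6 PHz, via λ = c/f).
Ratio = 4.295e-7 / 5.637e-14 = 7.62e6.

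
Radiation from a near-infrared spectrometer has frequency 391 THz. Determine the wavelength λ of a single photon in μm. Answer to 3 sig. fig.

(c = 2.99792458e8 m/s.)
Convert to SI: f = 391 THz = 3.91e14 Hz.
Apply λ = c/f: λ = 7.667e-7 m.
Converting to μm: λ = 0.7667 μm ≈ 0.767 μm.

0.767 μm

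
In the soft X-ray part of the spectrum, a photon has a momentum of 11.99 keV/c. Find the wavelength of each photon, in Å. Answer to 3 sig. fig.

Take h = 6.62607015 × 10^-34 J·s, c = 2.99792458 × 10^8 m/s, 1 eV = 1.602176634 × 10^-19 J.
First convert: p = 11.99 keV/c = 6.4078 × 10^-24 kg·m/s.
Apply λ = h/p: λ = 1.034 × 10^-10 m.
Converting to Å: λ = 1.034 Å ≈ 1.03 Å.

1.03 Å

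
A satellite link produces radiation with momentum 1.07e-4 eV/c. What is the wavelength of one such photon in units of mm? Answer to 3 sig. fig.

Use h = 6.62607015e-34 J·s, c = 2.99792458e8 m/s, 1 eV = 1.602176634e-19 J.
Convert to SI: p = 1.07e-4 eV/c = 5.7184e-32 kg·m/s.
For a photon λ = h/p, so λ = 0.01159 m.
Converting to mm: λ = 11.59 mm ≈ 11.6 mm.

11.6 mm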